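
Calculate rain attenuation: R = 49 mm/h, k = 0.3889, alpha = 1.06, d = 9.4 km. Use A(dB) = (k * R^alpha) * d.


gamma = 0.3889 * 49^1.06 = 24.068321 dB/km
A = 24.068321 * 9.4 = 226.24 dB

226.24 dB


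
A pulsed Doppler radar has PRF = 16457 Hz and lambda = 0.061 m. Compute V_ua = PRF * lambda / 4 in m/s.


V_ua = 16457 * 0.061 / 4 = 251.0 m/s

251.0 m/s


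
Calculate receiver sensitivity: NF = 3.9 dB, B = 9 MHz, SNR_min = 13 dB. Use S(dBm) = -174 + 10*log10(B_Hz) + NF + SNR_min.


10*log10(9000000.0) = 69.54
S = -174 + 69.54 + 3.9 + 13 = -87.6 dBm

-87.6 dBm


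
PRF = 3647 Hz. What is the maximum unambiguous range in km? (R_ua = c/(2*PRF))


R_ua = 3e8 / (2 * 3647) = 41129.7 m = 41.1 km

41.1 km


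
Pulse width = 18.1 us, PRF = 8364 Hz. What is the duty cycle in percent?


DC = 18.1e-6 * 8364 * 100 = 15.14%

15.14%


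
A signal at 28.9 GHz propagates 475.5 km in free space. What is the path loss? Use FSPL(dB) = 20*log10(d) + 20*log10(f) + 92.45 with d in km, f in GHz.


20*log10(475.5) = 53.54
20*log10(28.9) = 29.22
FSPL = 175.2 dB

175.2 dB


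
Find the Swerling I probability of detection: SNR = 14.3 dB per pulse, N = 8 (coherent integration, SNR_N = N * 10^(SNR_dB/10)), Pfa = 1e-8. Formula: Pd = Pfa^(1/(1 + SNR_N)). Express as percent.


SNR_lin = 10^(14.3/10) = 26.91535
SNR_N = 8 * 26.91535 = 215.3228
1/(1 + SNR_N) = 1/216.3228 = 0.0046227
Pd = (1e-8)^0.0046227 = 0.91837
Pd = 91.8%

91.8%


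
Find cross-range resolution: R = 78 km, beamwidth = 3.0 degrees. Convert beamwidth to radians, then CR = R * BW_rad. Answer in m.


BW_rad = 0.052359878
CR = 78000 * 0.052359878 = 4084.1 m

4084.1 m


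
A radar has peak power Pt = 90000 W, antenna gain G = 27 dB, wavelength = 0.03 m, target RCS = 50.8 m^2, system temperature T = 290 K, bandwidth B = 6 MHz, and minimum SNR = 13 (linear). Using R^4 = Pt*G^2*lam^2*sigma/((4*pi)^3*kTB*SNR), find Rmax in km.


G_lin = 10^(27/10) = 501.187234
R^4 = 90000 * 501.187234^2 * 0.03^2 * 50.8 / ((4*pi)^3 * 1.38e-23 * 290 * 6000000.0 * 13)
R^4 = 1.66858e18 m^4
R_max = (1.66858e18)^(1/4) = 35940.7 m = 35.9 km

35.9 km


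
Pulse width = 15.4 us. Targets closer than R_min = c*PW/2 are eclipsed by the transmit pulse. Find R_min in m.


R_min = 3e8 * 15.4e-6 / 2 = 2310.0 m

2310.0 m


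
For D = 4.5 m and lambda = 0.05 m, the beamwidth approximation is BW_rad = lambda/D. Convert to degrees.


BW_rad = 0.05 / 4.5 = 0.011111
BW_deg = 0.64 degrees

0.64 degrees


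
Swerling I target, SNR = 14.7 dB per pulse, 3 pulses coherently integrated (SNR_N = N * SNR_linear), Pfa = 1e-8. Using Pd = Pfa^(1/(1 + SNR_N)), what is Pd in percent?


SNR_lin = 10^(14.7/10) = 29.51209
SNR_N = 3 * 29.51209 = 88.53627
1/(1 + SNR_N) = 1/89.53627 = 0.0111687
Pd = (1e-8)^0.0111687 = 0.81405
Pd = 81.4%

81.4%


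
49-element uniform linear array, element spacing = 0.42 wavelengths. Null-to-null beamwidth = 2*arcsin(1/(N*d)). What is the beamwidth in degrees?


1/(N*d) = 1/(49*0.42) = 0.048591
BW = 2*arcsin(0.048591) = 5.6 degrees

5.6 degrees


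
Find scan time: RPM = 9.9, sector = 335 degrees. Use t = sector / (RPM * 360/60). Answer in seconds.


t = 335 / (9.9 * 360) * 60 = 5.64 s

5.64 s


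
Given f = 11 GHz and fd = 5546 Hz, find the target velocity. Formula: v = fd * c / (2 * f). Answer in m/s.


v = 5546 * 3e8 / (2 * 11000000000.0) = 75.6 m/s

75.6 m/s


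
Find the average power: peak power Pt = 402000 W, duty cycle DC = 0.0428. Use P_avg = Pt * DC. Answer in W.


P_avg = 402000 * 0.0428 = 17205.6 W

17205.6 W


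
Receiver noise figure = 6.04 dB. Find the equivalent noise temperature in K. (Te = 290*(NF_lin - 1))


NF_lin = 10^(6.04/10) = 4.017908
Te = 290 * (4.017908 - 1) = 875.2 K

875.2 K


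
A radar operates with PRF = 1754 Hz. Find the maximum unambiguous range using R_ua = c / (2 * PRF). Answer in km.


R_ua = 3e8 / (2 * 1754) = 85518.8 m = 85.5 km

85.5 km


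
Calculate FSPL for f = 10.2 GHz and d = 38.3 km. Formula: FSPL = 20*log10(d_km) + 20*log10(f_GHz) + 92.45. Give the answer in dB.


20*log10(38.3) = 31.66
20*log10(10.2) = 20.17
FSPL = 144.3 dB

144.3 dB


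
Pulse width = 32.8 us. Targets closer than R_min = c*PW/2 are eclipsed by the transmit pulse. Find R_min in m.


R_min = 3e8 * 32.8e-6 / 2 = 4920.0 m

4920.0 m


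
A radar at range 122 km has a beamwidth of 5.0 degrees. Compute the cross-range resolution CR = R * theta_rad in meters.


BW_rad = 0.087266463
CR = 122000 * 0.087266463 = 10646.5 m

10646.5 m


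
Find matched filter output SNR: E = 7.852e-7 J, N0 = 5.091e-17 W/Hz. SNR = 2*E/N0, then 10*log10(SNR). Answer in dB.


SNR_lin = 2 * 7.852e-7 / 5.091e-17 = 3.085e10
SNR_dB = 10*log10(3.085e10) = 104.9 dB

104.9 dB


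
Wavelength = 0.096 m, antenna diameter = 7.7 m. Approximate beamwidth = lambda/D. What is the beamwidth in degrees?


BW_rad = 0.096 / 7.7 = 0.012468
BW_deg = 0.71 degrees

0.71 degrees


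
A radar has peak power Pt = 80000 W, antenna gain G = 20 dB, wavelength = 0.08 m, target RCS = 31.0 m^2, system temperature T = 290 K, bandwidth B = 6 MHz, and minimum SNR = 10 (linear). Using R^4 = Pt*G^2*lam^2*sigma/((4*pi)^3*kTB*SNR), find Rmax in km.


G_lin = 10^(20/10) = 100.0
R^4 = 80000 * 100.0^2 * 0.08^2 * 31.0 / ((4*pi)^3 * 1.38e-23 * 290 * 6000000.0 * 10)
R^4 = 3.33099e17 m^4
R_max = (3.33099e17)^(1/4) = 24023.9 m = 24.0 km

24.0 km


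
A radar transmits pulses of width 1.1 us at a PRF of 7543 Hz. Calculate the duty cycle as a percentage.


DC = 1.1e-6 * 7543 * 100 = 0.83%

0.83%


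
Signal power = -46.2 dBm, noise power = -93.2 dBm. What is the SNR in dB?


SNR = -46.2 - (-93.2) = 47.0 dB

47.0 dB


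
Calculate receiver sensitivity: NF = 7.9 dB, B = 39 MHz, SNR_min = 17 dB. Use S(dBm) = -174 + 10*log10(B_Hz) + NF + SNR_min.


10*log10(39000000.0) = 75.91
S = -174 + 75.91 + 7.9 + 17 = -73.2 dBm

-73.2 dBm


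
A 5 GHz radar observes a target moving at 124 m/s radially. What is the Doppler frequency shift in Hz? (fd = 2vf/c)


fd = 2 * 124 * 5000000000.0 / 3e8 = 4133.3 Hz

4133.3 Hz


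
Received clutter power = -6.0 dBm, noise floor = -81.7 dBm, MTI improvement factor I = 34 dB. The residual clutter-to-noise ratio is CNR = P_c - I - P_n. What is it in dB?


CNR = -6.0 - 34 - (-81.7) = 41.7 dB

41.7 dB


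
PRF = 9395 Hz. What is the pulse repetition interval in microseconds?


PRI = 1/9395 = 0.0001064396 s = 106.4 us

106.4 us


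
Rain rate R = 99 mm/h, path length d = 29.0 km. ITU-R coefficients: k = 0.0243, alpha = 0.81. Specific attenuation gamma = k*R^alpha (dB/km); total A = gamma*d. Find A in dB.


gamma = 0.0243 * 99^0.81 = 1.00478 dB/km
A = 1.00478 * 29.0 = 29.14 dB

29.14 dB


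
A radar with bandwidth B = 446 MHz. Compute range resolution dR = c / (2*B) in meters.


dR = 3e8 / (2 * 446000000.0) = 0.34 m

0.34 m


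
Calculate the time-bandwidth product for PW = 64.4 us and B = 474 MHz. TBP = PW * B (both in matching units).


TBP = 64.4 * 474 = 30525.6

30525.6


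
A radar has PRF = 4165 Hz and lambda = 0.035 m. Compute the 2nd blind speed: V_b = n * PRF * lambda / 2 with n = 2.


V_blind = 2 * 4165 * 0.035 / 2 = 145.8 m/s

145.8 m/s


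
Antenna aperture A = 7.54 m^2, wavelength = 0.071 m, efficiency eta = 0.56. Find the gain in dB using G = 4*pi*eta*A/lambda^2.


G_linear = 4*pi*0.56*7.54/0.071^2 = 10525.74
G_dB = 10*log10(10525.74) = 40.2 dB

40.2 dB


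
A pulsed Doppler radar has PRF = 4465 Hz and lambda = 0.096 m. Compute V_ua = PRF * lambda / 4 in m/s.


V_ua = 4465 * 0.096 / 4 = 107.2 m/s

107.2 m/s


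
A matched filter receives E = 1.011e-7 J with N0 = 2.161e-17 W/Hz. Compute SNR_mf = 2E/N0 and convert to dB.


SNR_lin = 2 * 1.011e-7 / 2.161e-17 = 9.357e9
SNR_dB = 10*log10(9.357e9) = 99.7 dB

99.7 dB


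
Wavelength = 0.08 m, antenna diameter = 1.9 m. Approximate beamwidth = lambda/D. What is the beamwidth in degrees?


BW_rad = 0.08 / 1.9 = 0.042105
BW_deg = 2.41 degrees

2.41 degrees


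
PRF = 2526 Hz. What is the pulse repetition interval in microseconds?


PRI = 1/2526 = 0.0003958828 s = 395.9 us

395.9 us


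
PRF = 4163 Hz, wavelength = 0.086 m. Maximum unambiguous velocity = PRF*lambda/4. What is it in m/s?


V_ua = 4163 * 0.086 / 4 = 89.5 m/s

89.5 m/s


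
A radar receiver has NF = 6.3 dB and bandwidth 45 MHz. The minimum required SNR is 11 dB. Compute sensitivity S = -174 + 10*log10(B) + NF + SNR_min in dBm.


10*log10(45000000.0) = 76.53
S = -174 + 76.53 + 6.3 + 11 = -80.2 dBm

-80.2 dBm


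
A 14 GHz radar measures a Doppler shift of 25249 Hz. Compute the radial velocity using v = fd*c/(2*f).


v = 25249 * 3e8 / (2 * 14000000000.0) = 270.5 m/s

270.5 m/s


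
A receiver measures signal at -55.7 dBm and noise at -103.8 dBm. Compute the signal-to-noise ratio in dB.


SNR = -55.7 - (-103.8) = 48.1 dB

48.1 dB


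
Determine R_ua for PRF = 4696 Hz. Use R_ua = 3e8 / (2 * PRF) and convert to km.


R_ua = 3e8 / (2 * 4696) = 31942.1 m = 31.9 km

31.9 km


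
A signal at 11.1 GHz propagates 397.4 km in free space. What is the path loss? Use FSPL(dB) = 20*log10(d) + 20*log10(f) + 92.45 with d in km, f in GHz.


20*log10(397.4) = 51.98
20*log10(11.1) = 20.91
FSPL = 165.3 dB

165.3 dB


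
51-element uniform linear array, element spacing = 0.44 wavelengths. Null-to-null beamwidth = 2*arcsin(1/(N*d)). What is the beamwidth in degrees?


1/(N*d) = 1/(51*0.44) = 0.044563
BW = 2*arcsin(0.044563) = 5.1 degrees

5.1 degrees


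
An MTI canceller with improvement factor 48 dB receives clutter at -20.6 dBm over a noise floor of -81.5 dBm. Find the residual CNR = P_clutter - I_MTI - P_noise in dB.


CNR = -20.6 - 48 - (-81.5) = 12.9 dB

12.9 dB


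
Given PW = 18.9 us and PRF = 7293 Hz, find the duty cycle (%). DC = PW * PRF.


DC = 18.9e-6 * 7293 * 100 = 13.78%

13.78%


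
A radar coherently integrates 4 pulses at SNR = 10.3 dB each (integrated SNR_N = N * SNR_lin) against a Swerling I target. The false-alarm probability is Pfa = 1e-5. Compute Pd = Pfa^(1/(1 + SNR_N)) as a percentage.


SNR_lin = 10^(10.3/10) = 10.71519
SNR_N = 4 * 10.71519 = 42.86076
1/(1 + SNR_N) = 1/43.86076 = 0.0227994
Pd = (1e-5)^0.0227994 = 0.76914
Pd = 76.9%

76.9%


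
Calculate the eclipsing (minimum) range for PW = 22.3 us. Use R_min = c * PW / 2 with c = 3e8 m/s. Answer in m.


R_min = 3e8 * 22.3e-6 / 2 = 3345.0 m

3345.0 m


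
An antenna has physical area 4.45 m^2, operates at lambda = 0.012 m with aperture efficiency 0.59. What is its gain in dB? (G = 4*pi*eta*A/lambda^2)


G_linear = 4*pi*0.59*4.45/0.012^2 = 229118.1
G_dB = 10*log10(229118.1) = 53.6 dB

53.6 dB


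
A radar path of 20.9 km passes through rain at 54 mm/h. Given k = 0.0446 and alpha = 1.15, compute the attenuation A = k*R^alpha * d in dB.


gamma = 0.0446 * 54^1.15 = 4.381146 dB/km
A = 4.381146 * 20.9 = 91.57 dB

91.57 dB


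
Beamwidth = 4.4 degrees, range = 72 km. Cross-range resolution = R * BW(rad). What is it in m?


BW_rad = 0.076794487
CR = 72000 * 0.076794487 = 5529.2 m

5529.2 m


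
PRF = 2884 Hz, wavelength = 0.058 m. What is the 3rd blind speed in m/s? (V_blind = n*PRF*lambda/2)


V_blind = 3 * 2884 * 0.058 / 2 = 250.9 m/s

250.9 m/s


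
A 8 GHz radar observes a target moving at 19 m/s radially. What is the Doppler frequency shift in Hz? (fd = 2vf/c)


fd = 2 * 19 * 8000000000.0 / 3e8 = 1013.3 Hz

1013.3 Hz


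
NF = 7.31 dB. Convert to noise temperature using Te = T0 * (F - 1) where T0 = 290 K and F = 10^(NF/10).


NF_lin = 10^(7.31/10) = 5.382698
Te = 290 * (5.382698 - 1) = 1271.0 K

1271.0 K


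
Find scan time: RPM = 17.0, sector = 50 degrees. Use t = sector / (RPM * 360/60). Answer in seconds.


t = 50 / (17.0 * 360) * 60 = 0.49 s

0.49 s


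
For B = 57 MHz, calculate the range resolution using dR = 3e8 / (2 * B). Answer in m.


dR = 3e8 / (2 * 57000000.0) = 2.63 m

2.63 m


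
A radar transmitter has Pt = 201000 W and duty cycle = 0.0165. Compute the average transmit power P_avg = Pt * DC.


P_avg = 201000 * 0.0165 = 3316.5 W

3316.5 W


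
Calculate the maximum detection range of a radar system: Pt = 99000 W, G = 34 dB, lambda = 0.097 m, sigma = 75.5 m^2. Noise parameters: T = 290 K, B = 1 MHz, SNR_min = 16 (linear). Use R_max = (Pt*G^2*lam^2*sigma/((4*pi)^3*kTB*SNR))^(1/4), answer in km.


G_lin = 10^(34/10) = 2511.886432
R^4 = 99000 * 2511.886432^2 * 0.097^2 * 75.5 / ((4*pi)^3 * 1.38e-23 * 290 * 1000000.0 * 16)
R^4 = 3.4922e21 m^4
R_max = (3.4922e21)^(1/4) = 243094.3 m = 243.1 km

243.1 km


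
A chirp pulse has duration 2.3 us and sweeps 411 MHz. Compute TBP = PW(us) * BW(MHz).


TBP = 2.3 * 411 = 945.3

945.3


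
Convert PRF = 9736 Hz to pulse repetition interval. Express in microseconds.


PRI = 1/9736 = 0.0001027116 s = 102.7 us

102.7 us


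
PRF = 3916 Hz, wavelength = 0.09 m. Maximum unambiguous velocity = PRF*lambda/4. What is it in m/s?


V_ua = 3916 * 0.09 / 4 = 88.1 m/s

88.1 m/s


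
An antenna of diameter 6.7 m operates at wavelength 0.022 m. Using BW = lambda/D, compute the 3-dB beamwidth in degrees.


BW_rad = 0.022 / 6.7 = 0.003284
BW_deg = 0.19 degrees

0.19 degrees


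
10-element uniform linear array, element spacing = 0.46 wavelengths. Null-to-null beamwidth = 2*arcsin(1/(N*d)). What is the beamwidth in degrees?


1/(N*d) = 1/(10*0.46) = 0.217391
BW = 2*arcsin(0.217391) = 25.1 degrees

25.1 degrees


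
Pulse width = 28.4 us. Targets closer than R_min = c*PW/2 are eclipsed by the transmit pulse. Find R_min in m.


R_min = 3e8 * 28.4e-6 / 2 = 4260.0 m

4260.0 m


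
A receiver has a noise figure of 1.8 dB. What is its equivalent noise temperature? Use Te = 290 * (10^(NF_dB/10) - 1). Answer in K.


NF_lin = 10^(1.8/10) = 1.513561
Te = 290 * (1.513561 - 1) = 148.9 K

148.9 K


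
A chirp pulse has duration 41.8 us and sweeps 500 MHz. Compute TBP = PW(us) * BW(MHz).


TBP = 41.8 * 500 = 20900.0

20900.0


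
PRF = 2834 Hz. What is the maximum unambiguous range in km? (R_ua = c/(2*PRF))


R_ua = 3e8 / (2 * 2834) = 52928.7 m = 52.9 km

52.9 km


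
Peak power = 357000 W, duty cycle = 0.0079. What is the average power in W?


P_avg = 357000 * 0.0079 = 2820.3 W

2820.3 W


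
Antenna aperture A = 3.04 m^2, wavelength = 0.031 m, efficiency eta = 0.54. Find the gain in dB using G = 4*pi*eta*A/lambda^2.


G_linear = 4*pi*0.54*3.04/0.031^2 = 21466.13
G_dB = 10*log10(21466.13) = 43.3 dB

43.3 dB


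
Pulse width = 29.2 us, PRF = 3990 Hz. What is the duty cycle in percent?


DC = 29.2e-6 * 3990 * 100 = 11.65%

11.65%


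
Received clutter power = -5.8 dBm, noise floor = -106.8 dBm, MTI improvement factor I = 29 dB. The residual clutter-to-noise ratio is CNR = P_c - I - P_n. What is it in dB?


CNR = -5.8 - 29 - (-106.8) = 72.0 dB

72.0 dB


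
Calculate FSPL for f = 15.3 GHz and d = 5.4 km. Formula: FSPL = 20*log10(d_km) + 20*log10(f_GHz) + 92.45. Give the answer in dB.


20*log10(5.4) = 14.65
20*log10(15.3) = 23.69
FSPL = 130.8 dB

130.8 dB


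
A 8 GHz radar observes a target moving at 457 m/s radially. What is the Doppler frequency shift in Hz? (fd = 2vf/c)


fd = 2 * 457 * 8000000000.0 / 3e8 = 24373.3 Hz

24373.3 Hz


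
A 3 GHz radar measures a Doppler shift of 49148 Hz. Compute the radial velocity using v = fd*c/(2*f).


v = 49148 * 3e8 / (2 * 3000000000.0) = 2457.4 m/s

2457.4 m/s


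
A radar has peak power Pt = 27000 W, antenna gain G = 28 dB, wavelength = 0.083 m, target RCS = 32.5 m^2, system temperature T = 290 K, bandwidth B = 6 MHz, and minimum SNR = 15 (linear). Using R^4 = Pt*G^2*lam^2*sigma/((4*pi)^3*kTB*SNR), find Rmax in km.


G_lin = 10^(28/10) = 630.957344
R^4 = 27000 * 630.957344^2 * 0.083^2 * 32.5 / ((4*pi)^3 * 1.38e-23 * 290 * 6000000.0 * 15)
R^4 = 3.36709e18 m^4
R_max = (3.36709e18)^(1/4) = 42836.5 m = 42.8 km

42.8 km


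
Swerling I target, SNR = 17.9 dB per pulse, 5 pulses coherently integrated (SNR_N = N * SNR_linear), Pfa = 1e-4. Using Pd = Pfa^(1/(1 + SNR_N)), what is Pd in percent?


SNR_lin = 10^(17.9/10) = 61.6595
SNR_N = 5 * 61.6595 = 308.2975
1/(1 + SNR_N) = 1/309.2975 = 0.0032331
Pd = (1e-4)^0.0032331 = 0.97066
Pd = 97.1%

97.1%


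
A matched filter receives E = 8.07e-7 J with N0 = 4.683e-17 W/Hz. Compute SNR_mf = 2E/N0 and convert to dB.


SNR_lin = 2 * 8.07e-7 / 4.683e-17 = 3.447e10
SNR_dB = 10*log10(3.447e10) = 105.4 dB

105.4 dB


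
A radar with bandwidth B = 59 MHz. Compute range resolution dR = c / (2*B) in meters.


dR = 3e8 / (2 * 59000000.0) = 2.54 m

2.54 m


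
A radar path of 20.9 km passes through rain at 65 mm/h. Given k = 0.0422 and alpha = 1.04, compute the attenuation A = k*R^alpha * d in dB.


gamma = 0.0422 * 65^1.04 = 3.241473 dB/km
A = 3.241473 * 20.9 = 67.75 dB

67.75 dB


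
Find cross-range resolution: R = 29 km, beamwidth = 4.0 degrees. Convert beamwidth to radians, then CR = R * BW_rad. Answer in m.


BW_rad = 0.06981317
CR = 29000 * 0.06981317 = 2024.6 m

2024.6 m


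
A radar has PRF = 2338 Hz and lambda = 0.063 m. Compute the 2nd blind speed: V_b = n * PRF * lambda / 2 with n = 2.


V_blind = 2 * 2338 * 0.063 / 2 = 147.3 m/s

147.3 m/s


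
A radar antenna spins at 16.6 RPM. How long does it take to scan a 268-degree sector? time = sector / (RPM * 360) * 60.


t = 268 / (16.6 * 360) * 60 = 2.69 s

2.69 s


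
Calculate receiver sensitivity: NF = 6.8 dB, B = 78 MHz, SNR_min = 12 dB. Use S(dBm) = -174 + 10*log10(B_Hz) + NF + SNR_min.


10*log10(78000000.0) = 78.92
S = -174 + 78.92 + 6.8 + 12 = -76.3 dBm

-76.3 dBm


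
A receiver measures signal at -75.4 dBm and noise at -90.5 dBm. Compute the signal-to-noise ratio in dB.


SNR = -75.4 - (-90.5) = 15.1 dB

15.1 dB


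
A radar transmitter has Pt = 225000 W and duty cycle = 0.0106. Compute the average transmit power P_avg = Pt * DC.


P_avg = 225000 * 0.0106 = 2385.0 W

2385.0 W


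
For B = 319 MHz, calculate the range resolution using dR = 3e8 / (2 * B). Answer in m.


dR = 3e8 / (2 * 319000000.0) = 0.47 m

0.47 m


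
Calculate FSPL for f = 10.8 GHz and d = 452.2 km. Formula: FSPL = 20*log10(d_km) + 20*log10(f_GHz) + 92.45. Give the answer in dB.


20*log10(452.2) = 53.11
20*log10(10.8) = 20.67
FSPL = 166.2 dB

166.2 dB


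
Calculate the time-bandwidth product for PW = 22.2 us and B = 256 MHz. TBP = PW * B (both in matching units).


TBP = 22.2 * 256 = 5683.2

5683.2


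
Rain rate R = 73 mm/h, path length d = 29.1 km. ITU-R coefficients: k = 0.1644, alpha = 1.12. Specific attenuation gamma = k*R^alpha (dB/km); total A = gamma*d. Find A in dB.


gamma = 0.1644 * 73^1.12 = 20.082761 dB/km
A = 20.082761 * 29.1 = 584.41 dB

584.41 dB


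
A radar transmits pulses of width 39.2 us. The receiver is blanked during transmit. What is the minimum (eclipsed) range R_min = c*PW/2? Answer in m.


R_min = 3e8 * 39.2e-6 / 2 = 5880.0 m

5880.0 m


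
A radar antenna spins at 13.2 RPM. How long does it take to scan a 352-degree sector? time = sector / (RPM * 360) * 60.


t = 352 / (13.2 * 360) * 60 = 4.44 s

4.44 s


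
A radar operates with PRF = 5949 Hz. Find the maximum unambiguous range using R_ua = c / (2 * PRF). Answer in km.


R_ua = 3e8 / (2 * 5949) = 25214.3 m = 25.2 km

25.2 km


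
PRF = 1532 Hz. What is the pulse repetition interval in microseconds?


PRI = 1/1532 = 0.0006527415 s = 652.7 us

652.7 us


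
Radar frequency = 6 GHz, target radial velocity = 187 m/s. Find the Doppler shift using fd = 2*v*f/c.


fd = 2 * 187 * 6000000000.0 / 3e8 = 7480.0 Hz

7480.0 Hz


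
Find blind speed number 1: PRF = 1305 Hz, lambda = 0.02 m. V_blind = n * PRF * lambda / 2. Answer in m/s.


V_blind = 1 * 1305 * 0.02 / 2 = 13.1 m/s

13.1 m/s


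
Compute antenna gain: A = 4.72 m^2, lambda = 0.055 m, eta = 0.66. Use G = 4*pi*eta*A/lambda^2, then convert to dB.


G_linear = 4*pi*0.66*4.72/0.055^2 = 12941.08
G_dB = 10*log10(12941.08) = 41.1 dB

41.1 dB


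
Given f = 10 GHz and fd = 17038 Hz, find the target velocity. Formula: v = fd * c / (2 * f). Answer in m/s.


v = 17038 * 3e8 / (2 * 10000000000.0) = 255.6 m/s

255.6 m/s


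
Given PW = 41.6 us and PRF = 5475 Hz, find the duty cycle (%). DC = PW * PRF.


DC = 41.6e-6 * 5475 * 100 = 22.78%

22.78%


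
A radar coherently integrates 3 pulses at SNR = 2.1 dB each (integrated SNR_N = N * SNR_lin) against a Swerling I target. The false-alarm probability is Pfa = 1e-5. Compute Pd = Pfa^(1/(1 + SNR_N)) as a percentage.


SNR_lin = 10^(2.1/10) = 1.62181
SNR_N = 3 * 1.62181 = 4.86543
1/(1 + SNR_N) = 1/5.86543 = 0.1704905
Pd = (1e-5)^0.1704905 = 0.14046
Pd = 14.0%

14.0%


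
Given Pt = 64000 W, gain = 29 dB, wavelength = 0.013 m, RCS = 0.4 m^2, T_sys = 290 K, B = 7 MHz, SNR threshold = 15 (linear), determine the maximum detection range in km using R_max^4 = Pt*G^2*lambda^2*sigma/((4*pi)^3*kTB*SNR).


G_lin = 10^(29/10) = 794.328235
R^4 = 64000 * 794.328235^2 * 0.013^2 * 0.4 / ((4*pi)^3 * 1.38e-23 * 290 * 7000000.0 * 15)
R^4 = 3.27364e15 m^4
R_max = (3.27364e15)^(1/4) = 7564.1 m = 7.6 km

7.6 km


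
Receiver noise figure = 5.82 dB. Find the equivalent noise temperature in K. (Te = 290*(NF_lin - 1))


NF_lin = 10^(5.82/10) = 3.819443
Te = 290 * (3.819443 - 1) = 817.6 K

817.6 K


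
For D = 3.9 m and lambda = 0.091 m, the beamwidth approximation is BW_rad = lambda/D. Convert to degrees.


BW_rad = 0.091 / 3.9 = 0.023333
BW_deg = 1.34 degrees

1.34 degrees


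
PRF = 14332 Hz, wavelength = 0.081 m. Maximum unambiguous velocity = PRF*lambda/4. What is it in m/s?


V_ua = 14332 * 0.081 / 4 = 290.2 m/s

290.2 m/s


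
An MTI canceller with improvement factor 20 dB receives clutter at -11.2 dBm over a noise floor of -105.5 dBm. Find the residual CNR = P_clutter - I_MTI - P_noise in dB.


CNR = -11.2 - 20 - (-105.5) = 74.3 dB

74.3 dB


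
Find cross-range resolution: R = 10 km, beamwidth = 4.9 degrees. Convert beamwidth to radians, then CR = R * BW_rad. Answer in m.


BW_rad = 0.085521133
CR = 10000 * 0.085521133 = 855.2 m

855.2 m


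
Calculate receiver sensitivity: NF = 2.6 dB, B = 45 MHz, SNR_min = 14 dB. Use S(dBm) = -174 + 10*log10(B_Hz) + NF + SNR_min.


10*log10(45000000.0) = 76.53
S = -174 + 76.53 + 2.6 + 14 = -80.9 dBm

-80.9 dBm


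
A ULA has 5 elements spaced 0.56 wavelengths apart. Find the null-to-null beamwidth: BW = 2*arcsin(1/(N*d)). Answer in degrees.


1/(N*d) = 1/(5*0.56) = 0.357143
BW = 2*arcsin(0.357143) = 41.8 degrees

41.8 degrees


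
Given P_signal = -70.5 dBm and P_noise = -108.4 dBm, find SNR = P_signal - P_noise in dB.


SNR = -70.5 - (-108.4) = 37.9 dB

37.9 dB


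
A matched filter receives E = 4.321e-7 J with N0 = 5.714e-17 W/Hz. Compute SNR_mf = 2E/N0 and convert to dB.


SNR_lin = 2 * 4.321e-7 / 5.714e-17 = 1.512e10
SNR_dB = 10*log10(1.512e10) = 101.8 dB

101.8 dB


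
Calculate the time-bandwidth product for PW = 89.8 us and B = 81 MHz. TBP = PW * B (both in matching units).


TBP = 89.8 * 81 = 7273.8

7273.8


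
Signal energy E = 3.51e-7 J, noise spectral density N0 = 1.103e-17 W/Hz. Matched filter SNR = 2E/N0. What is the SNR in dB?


SNR_lin = 2 * 3.51e-7 / 1.103e-17 = 6.364e10
SNR_dB = 10*log10(6.364e10) = 108.0 dB

108.0 dB


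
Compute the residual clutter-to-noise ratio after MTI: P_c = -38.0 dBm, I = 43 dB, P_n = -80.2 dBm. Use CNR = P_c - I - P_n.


CNR = -38.0 - 43 - (-80.2) = -0.8 dB

-0.8 dB


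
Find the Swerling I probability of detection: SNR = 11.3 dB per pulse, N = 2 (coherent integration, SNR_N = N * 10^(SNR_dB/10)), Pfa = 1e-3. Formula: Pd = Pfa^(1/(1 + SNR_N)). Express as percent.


SNR_lin = 10^(11.3/10) = 13.48963
SNR_N = 2 * 13.48963 = 26.97926
1/(1 + SNR_N) = 1/27.97926 = 0.0357408
Pd = (1e-3)^0.0357408 = 0.78123
Pd = 78.1%

78.1%


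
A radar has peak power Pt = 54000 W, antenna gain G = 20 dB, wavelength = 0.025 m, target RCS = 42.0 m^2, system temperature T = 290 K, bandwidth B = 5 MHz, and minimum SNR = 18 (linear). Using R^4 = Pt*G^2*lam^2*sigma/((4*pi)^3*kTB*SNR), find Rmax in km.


G_lin = 10^(20/10) = 100.0
R^4 = 54000 * 100.0^2 * 0.025^2 * 42.0 / ((4*pi)^3 * 1.38e-23 * 290 * 5000000.0 * 18)
R^4 = 1.98323e16 m^4
R_max = (1.98323e16)^(1/4) = 11867.1 m = 11.9 km

11.9 km


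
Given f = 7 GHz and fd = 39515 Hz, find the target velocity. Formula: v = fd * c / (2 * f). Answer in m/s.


v = 39515 * 3e8 / (2 * 7000000000.0) = 846.8 m/s

846.8 m/s


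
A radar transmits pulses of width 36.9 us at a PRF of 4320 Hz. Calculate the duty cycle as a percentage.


DC = 36.9e-6 * 4320 * 100 = 15.94%

15.94%


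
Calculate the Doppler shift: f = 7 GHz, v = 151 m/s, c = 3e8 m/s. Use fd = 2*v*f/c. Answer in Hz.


fd = 2 * 151 * 7000000000.0 / 3e8 = 7046.7 Hz

7046.7 Hz


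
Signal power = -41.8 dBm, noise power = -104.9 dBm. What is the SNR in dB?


SNR = -41.8 - (-104.9) = 63.1 dB

63.1 dB


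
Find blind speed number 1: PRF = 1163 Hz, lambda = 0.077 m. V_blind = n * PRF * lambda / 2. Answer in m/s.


V_blind = 1 * 1163 * 0.077 / 2 = 44.8 m/s

44.8 m/s


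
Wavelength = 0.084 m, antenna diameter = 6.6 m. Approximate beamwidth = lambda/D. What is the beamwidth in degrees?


BW_rad = 0.084 / 6.6 = 0.012727
BW_deg = 0.73 degrees

0.73 degrees


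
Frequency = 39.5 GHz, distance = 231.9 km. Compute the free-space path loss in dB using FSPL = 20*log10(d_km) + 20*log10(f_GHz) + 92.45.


20*log10(231.9) = 47.31
20*log10(39.5) = 31.93
FSPL = 171.7 dB

171.7 dB


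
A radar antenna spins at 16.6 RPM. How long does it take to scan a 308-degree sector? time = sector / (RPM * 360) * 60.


t = 308 / (16.6 * 360) * 60 = 3.09 s

3.09 s


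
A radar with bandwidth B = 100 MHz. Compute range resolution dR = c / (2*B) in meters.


dR = 3e8 / (2 * 100000000.0) = 1.5 m

1.5 m


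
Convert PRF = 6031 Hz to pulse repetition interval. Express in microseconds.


PRI = 1/6031 = 0.00016581 s = 165.8 us

165.8 us


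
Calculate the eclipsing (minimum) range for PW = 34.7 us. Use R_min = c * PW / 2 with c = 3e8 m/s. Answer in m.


R_min = 3e8 * 34.7e-6 / 2 = 5205.0 m

5205.0 m


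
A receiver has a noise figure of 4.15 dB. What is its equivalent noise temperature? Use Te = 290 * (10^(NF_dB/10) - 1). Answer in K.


NF_lin = 10^(4.15/10) = 2.60016
Te = 290 * (2.60016 - 1) = 464.0 K

464.0 K


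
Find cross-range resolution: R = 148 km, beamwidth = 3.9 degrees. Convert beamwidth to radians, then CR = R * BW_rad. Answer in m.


BW_rad = 0.068067841
CR = 148000 * 0.068067841 = 10074.0 m

10074.0 m


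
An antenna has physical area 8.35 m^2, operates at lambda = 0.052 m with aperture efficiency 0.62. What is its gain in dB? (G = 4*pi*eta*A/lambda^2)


G_linear = 4*pi*0.62*8.35/0.052^2 = 24059.21
G_dB = 10*log10(24059.21) = 43.8 dB

43.8 dB


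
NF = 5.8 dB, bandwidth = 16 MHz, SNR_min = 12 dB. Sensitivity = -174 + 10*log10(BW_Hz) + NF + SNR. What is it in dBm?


10*log10(16000000.0) = 72.04
S = -174 + 72.04 + 5.8 + 12 = -84.2 dBm

-84.2 dBm


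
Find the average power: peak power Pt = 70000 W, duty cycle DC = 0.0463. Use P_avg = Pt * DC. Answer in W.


P_avg = 70000 * 0.0463 = 3241.0 W

3241.0 W


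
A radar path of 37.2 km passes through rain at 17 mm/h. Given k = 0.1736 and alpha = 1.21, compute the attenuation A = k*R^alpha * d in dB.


gamma = 0.1736 * 17^1.21 = 5.350482 dB/km
A = 5.350482 * 37.2 = 199.04 dB

199.04 dB


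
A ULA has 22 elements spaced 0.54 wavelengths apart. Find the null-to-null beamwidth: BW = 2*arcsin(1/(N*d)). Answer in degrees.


1/(N*d) = 1/(22*0.54) = 0.084175
BW = 2*arcsin(0.084175) = 9.7 degrees

9.7 degrees


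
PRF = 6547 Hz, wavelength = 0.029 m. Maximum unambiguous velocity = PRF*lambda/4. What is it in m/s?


V_ua = 6547 * 0.029 / 4 = 47.5 m/s

47.5 m/s


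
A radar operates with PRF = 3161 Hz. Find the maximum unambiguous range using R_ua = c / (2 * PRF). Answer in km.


R_ua = 3e8 / (2 * 3161) = 47453.3 m = 47.5 km

47.5 km


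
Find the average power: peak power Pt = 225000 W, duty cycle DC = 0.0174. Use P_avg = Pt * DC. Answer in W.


P_avg = 225000 * 0.0174 = 3915.0 W

3915.0 W


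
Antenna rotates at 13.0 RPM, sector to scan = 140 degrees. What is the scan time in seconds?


t = 140 / (13.0 * 360) * 60 = 1.79 s

1.79 s


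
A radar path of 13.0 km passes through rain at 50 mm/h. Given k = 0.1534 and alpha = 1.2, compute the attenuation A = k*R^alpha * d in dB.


gamma = 0.1534 * 50^1.2 = 16.772174 dB/km
A = 16.772174 * 13.0 = 218.04 dB

218.04 dB


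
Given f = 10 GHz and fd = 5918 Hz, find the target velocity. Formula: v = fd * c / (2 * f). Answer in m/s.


v = 5918 * 3e8 / (2 * 10000000000.0) = 88.8 m/s

88.8 m/s


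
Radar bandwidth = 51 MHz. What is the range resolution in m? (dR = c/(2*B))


dR = 3e8 / (2 * 51000000.0) = 2.94 m

2.94 m


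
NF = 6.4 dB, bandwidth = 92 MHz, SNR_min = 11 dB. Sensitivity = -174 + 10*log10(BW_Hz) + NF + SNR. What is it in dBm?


10*log10(92000000.0) = 79.64
S = -174 + 79.64 + 6.4 + 11 = -77.0 dBm

-77.0 dBm


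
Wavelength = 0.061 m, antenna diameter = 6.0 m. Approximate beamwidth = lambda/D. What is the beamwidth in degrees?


BW_rad = 0.061 / 6.0 = 0.010167
BW_deg = 0.58 degrees

0.58 degrees


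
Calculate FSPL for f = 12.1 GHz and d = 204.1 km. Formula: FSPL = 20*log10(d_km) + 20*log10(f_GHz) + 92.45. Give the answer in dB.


20*log10(204.1) = 46.2
20*log10(12.1) = 21.66
FSPL = 160.3 dB

160.3 dB


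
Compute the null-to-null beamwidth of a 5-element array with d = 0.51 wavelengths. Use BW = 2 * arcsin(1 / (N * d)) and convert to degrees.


1/(N*d) = 1/(5*0.51) = 0.392157
BW = 2*arcsin(0.392157) = 46.2 degrees

46.2 degrees


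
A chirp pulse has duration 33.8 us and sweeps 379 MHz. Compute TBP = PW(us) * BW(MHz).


TBP = 33.8 * 379 = 12810.2

12810.2


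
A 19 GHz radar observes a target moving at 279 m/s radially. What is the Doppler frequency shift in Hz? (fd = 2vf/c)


fd = 2 * 279 * 19000000000.0 / 3e8 = 35340.0 Hz

35340.0 Hz


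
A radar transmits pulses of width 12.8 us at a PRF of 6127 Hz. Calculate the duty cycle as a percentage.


DC = 12.8e-6 * 6127 * 100 = 7.84%

7.84%


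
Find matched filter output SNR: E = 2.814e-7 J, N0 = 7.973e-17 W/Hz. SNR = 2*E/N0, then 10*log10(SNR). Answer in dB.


SNR_lin = 2 * 2.814e-7 / 7.973e-17 = 7.059e9
SNR_dB = 10*log10(7.059e9) = 98.5 dB

98.5 dB


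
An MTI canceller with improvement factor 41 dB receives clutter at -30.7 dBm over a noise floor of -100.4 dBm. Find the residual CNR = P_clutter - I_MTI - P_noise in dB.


CNR = -30.7 - 41 - (-100.4) = 28.7 dB

28.7 dB


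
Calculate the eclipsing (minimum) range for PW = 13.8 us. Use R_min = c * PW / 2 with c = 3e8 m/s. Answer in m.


R_min = 3e8 * 13.8e-6 / 2 = 2070.0 m

2070.0 m


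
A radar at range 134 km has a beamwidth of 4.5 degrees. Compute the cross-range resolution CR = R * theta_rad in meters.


BW_rad = 0.078539816
CR = 134000 * 0.078539816 = 10524.3 m

10524.3 m


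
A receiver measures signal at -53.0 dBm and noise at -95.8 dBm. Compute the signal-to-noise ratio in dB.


SNR = -53.0 - (-95.8) = 42.8 dB

42.8 dB


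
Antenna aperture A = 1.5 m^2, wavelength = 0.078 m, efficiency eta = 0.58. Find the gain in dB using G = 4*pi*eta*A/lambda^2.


G_linear = 4*pi*0.58*1.5/0.078^2 = 1796.97
G_dB = 10*log10(1796.97) = 32.5 dB

32.5 dB


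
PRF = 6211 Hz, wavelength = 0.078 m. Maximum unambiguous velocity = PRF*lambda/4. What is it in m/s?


V_ua = 6211 * 0.078 / 4 = 121.1 m/s

121.1 m/s


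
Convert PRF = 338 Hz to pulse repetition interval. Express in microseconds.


PRI = 1/338 = 0.0029585799 s = 2958.6 us

2958.6 us


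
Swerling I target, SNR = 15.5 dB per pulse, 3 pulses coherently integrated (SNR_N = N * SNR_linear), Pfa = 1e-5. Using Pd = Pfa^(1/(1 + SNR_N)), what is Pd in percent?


SNR_lin = 10^(15.5/10) = 35.48134
SNR_N = 3 * 35.48134 = 106.44402
1/(1 + SNR_N) = 1/107.44402 = 0.0093072
Pd = (1e-5)^0.0093072 = 0.89839
Pd = 89.8%

89.8%


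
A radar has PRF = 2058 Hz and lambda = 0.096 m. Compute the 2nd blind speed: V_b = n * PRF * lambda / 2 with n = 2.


V_blind = 2 * 2058 * 0.096 / 2 = 197.6 m/s

197.6 m/s


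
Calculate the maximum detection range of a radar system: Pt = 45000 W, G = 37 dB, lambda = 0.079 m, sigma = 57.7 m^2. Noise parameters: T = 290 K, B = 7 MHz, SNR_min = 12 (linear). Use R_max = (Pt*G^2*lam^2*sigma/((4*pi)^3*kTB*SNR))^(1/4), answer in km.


G_lin = 10^(37/10) = 5011.872336
R^4 = 45000 * 5011.872336^2 * 0.079^2 * 57.7 / ((4*pi)^3 * 1.38e-23 * 290 * 7000000.0 * 12)
R^4 = 6.10178e20 m^4
R_max = (6.10178e20)^(1/4) = 157168.0 m = 157.2 km

157.2 km


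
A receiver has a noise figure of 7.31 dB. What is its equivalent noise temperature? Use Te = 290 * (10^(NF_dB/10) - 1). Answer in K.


NF_lin = 10^(7.31/10) = 5.382698
Te = 290 * (5.382698 - 1) = 1271.0 K

1271.0 K


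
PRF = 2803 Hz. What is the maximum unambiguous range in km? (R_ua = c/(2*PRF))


R_ua = 3e8 / (2 * 2803) = 53514.1 m = 53.5 km

53.5 km


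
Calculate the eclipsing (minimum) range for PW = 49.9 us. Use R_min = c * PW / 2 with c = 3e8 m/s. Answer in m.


R_min = 3e8 * 49.9e-6 / 2 = 7485.0 m

7485.0 m


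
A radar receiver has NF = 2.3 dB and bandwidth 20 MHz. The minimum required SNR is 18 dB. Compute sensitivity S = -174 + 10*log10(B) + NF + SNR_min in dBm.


10*log10(20000000.0) = 73.01
S = -174 + 73.01 + 2.3 + 18 = -80.7 dBm

-80.7 dBm


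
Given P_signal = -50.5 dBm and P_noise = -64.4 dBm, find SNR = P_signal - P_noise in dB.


SNR = -50.5 - (-64.4) = 13.9 dB

13.9 dB


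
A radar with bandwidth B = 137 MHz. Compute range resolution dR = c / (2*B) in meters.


dR = 3e8 / (2 * 137000000.0) = 1.09 m

1.09 m


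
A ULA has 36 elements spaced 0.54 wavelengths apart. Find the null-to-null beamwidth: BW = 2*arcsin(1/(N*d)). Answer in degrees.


1/(N*d) = 1/(36*0.54) = 0.05144
BW = 2*arcsin(0.05144) = 5.9 degrees

5.9 degrees


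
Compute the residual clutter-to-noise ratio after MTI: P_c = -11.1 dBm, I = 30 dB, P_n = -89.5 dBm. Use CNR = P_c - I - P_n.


CNR = -11.1 - 30 - (-89.5) = 48.4 dB

48.4 dB


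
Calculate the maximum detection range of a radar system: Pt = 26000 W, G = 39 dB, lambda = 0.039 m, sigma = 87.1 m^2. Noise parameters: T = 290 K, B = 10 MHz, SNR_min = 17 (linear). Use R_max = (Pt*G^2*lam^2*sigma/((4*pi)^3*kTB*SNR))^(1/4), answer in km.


G_lin = 10^(39/10) = 7943.282347
R^4 = 26000 * 7943.282347^2 * 0.039^2 * 87.1 / ((4*pi)^3 * 1.38e-23 * 290 * 10000000.0 * 17)
R^4 = 1.60977e20 m^4
R_max = (1.60977e20)^(1/4) = 112639.6 m = 112.6 km

112.6 km


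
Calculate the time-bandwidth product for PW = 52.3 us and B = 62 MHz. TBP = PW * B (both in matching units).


TBP = 52.3 * 62 = 3242.6

3242.6


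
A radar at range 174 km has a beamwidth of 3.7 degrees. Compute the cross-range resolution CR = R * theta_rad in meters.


BW_rad = 0.064577182
CR = 174000 * 0.064577182 = 11236.4 m

11236.4 m


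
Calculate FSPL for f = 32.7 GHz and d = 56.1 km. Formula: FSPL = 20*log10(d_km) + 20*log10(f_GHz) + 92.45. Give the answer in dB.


20*log10(56.1) = 34.98
20*log10(32.7) = 30.29
FSPL = 157.7 dB

157.7 dB


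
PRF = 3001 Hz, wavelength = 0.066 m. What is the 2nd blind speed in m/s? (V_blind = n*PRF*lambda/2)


V_blind = 2 * 3001 * 0.066 / 2 = 198.1 m/s

198.1 m/s


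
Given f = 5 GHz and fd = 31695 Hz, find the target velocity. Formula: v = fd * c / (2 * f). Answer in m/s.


v = 31695 * 3e8 / (2 * 5000000000.0) = 950.9 m/s

950.9 m/s


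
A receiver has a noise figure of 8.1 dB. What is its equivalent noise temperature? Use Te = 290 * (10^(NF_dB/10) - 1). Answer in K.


NF_lin = 10^(8.1/10) = 6.456542
Te = 290 * (6.456542 - 1) = 1582.4 K

1582.4 K


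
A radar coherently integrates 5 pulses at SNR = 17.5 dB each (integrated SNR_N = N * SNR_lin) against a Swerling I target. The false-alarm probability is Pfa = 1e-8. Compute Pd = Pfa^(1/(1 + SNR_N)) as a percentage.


SNR_lin = 10^(17.5/10) = 56.23413
SNR_N = 5 * 56.23413 = 281.17065
1/(1 + SNR_N) = 1/282.17065 = 0.003544
Pd = (1e-8)^0.003544 = 0.9368
Pd = 93.7%

93.7%


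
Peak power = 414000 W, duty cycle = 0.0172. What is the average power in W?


P_avg = 414000 * 0.0172 = 7120.8 W

7120.8 W


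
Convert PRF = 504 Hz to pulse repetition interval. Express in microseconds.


PRI = 1/504 = 0.001984127 s = 1984.1 us

1984.1 us


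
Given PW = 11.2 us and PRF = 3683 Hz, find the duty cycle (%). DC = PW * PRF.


DC = 11.2e-6 * 3683 * 100 = 4.12%

4.12%


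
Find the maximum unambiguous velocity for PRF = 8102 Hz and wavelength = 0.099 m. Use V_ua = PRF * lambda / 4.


V_ua = 8102 * 0.099 / 4 = 200.5 m/s

200.5 m/s


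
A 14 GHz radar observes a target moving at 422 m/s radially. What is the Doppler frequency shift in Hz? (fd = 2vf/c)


fd = 2 * 422 * 14000000000.0 / 3e8 = 39386.7 Hz

39386.7 Hz


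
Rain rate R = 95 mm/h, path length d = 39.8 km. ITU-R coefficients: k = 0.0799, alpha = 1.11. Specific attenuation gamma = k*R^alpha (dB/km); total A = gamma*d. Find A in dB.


gamma = 0.0799 * 95^1.11 = 12.526218 dB/km
A = 12.526218 * 39.8 = 498.54 dB

498.54 dB


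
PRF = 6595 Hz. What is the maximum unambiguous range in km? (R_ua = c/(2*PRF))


R_ua = 3e8 / (2 * 6595) = 22744.5 m = 22.7 km

22.7 km


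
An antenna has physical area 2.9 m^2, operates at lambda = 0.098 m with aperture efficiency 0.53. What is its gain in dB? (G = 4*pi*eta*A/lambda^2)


G_linear = 4*pi*0.53*2.9/0.098^2 = 2011.09
G_dB = 10*log10(2011.09) = 33.0 dB

33.0 dB


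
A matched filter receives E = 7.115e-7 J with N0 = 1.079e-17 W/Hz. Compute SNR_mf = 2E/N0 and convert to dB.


SNR_lin = 2 * 7.115e-7 / 1.079e-17 = 1.319e11
SNR_dB = 10*log10(1.319e11) = 111.2 dB

111.2 dB


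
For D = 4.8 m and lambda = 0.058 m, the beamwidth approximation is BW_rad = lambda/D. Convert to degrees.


BW_rad = 0.058 / 4.8 = 0.012083
BW_deg = 0.69 degrees

0.69 degrees


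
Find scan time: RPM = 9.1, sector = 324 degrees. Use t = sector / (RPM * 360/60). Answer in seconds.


t = 324 / (9.1 * 360) * 60 = 5.93 s

5.93 s


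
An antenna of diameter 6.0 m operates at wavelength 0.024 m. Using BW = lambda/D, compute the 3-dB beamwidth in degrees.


BW_rad = 0.024 / 6.0 = 0.004
BW_deg = 0.23 degrees

0.23 degrees


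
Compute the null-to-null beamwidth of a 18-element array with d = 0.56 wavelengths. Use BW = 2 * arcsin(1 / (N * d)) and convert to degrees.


1/(N*d) = 1/(18*0.56) = 0.099206
BW = 2*arcsin(0.099206) = 11.4 degrees

11.4 degrees


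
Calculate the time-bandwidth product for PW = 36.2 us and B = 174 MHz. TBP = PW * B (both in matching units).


TBP = 36.2 * 174 = 6298.8

6298.8


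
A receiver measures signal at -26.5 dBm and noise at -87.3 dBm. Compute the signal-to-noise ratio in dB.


SNR = -26.5 - (-87.3) = 60.8 dB

60.8 dB


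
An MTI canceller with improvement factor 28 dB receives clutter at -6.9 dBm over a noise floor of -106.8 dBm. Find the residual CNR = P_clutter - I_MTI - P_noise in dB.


CNR = -6.9 - 28 - (-106.8) = 71.9 dB

71.9 dB


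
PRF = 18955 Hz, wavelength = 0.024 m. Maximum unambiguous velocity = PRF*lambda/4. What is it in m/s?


V_ua = 18955 * 0.024 / 4 = 113.7 m/s

113.7 m/s


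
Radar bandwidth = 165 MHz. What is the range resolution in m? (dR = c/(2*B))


dR = 3e8 / (2 * 165000000.0) = 0.91 m

0.91 m


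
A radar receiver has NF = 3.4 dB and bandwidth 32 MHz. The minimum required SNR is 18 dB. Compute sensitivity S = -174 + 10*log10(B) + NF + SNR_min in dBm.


10*log10(32000000.0) = 75.05
S = -174 + 75.05 + 3.4 + 18 = -77.5 dBm

-77.5 dBm
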